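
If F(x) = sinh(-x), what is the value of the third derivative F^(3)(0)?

The coefficient of x^3 in the expansion is -1/6, so F′′′(0) = 3! * (-1/6) = -1.

-1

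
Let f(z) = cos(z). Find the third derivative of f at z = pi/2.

From the series, [(z - pi/2)^3] f = 1/6; multiply by 3! = 6 to get 1.

1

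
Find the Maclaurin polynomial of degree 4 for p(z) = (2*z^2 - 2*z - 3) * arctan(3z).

18*z^4 + 33*z^3 - 6*z^2 - 9*z

Multiply each power in the prefactor through the base expansion.
p(0) = 0
p′(0) = -9
p′′(0) = -12
p′′′(0) = 198
p^(4)(0) = 432
The Taylor polynomial is Σ p^(k)(0)/k! · z^k.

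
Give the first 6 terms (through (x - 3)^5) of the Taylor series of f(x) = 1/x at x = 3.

-(x - 3)^5/729 + (x - 3)^4/243 - (x - 3)^3/81 + (x - 3)^2/27 - (x - 3)/9 + 1/3

f(3) = 1/3
f′(3) = -1/9
f′′(3) = 2/27
f′′′(3) = -2/27
f^(4)(3) = 8/81
f^(5)(3) = -40/243
Then c_k = f^(k)(3)/k! gives each Taylor coefficient.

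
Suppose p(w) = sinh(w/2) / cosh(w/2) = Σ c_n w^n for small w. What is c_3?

-1/24

Write the quotient as an unknown series and match coefficients against numerator = denominator · series.
p(0) = 0
p′(0) = 1/2
p′′(0) = 0
p′′′(0) = -1/4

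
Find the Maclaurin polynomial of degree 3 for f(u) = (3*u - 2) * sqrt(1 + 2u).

-5*u^3/2 + 4*u^2 + u - 2

Distribute the polynomial across the series and collect like powers.
[u^0] = -2;  [u^1] = 1;  [u^2] = 4;  [u^3] = -5/2.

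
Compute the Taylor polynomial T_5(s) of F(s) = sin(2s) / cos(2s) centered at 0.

64*s^5/15 + 8*s^3/3 + 2*s

Invert the denominator's series and multiply.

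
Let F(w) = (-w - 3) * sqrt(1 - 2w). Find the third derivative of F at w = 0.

Distribute the polynomial across the series and collect like powers.
From the series, [w^3] F = 2; multiply by 3! = 6 to get 12.

12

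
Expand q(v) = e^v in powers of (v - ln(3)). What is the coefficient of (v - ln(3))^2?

3/2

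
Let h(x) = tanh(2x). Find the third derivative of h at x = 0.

-16

The coefficient of x^3 in the expansion is -8/3, so h′′′(0) = 3! * (-8/3) = -16.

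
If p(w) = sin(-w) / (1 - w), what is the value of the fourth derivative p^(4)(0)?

Expand each factor separately, then convolve coefficients.
The coefficient of w^4 in the expansion is -5/6, so p^(4)(0) = 4! * (-5/6) = -20.

-20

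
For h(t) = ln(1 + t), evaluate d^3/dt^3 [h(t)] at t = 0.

2

Compute the successive derivatives at the expansion point and divide by k!.
The coefficient of t^3 in the expansion is 1/3, so h′′′(0) = 3! * (1/3) = 2.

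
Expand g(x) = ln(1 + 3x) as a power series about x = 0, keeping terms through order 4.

[x^0] = 0;  [x^1] = 3;  [x^2] = -9/2;  [x^3] = 9;  [x^4] = -81/4.

-81*x^4/4 + 9*x^3 - 9*x^2/2 + 3*x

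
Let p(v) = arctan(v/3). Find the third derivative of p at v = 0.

From the series, [v^3] p = -1/81; multiply by 3! = 6 to get -2/27.

-2/27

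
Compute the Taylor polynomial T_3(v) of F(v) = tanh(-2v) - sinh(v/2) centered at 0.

Combine the two series term by term.
F(0) = 0
F′(0) = -5/2
F′′(0) = 0
F′′′(0) = 127/8

127*v^3/48 - 5*v/2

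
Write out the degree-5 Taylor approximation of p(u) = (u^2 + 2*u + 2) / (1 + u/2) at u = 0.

Multiply each power in the prefactor through the base expansion.
p(0) = 2
p′(0) = 1
p′′(0) = 1
p′′′(0) = -3/2
p^(4)(0) = 3
p^(5)(0) = -15/2
Dividing each by k! gives the coefficients c_0, ..., c_5.

-u^5/16 + u^4/8 - u^3/4 + u^2/2 + u + 2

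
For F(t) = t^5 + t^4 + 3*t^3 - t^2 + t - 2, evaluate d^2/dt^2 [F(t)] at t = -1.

-28

Differentiate repeatedly and evaluate at the center.
From the series, [(t + 1)^2] F = -14; multiply by 2! = 2 to get -28.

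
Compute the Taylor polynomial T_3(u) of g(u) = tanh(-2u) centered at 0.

8*u^3/3 - 2*u

g(0) = 0
g′(0) = -2
g′′(0) = 0
g′′′(0) = 16
The Taylor polynomial is Σ g^(k)(0)/k! · u^k.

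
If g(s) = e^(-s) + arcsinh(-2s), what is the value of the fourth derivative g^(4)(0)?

1

Add the two expansions coefficient-wise.
The coefficient of s^4 in the expansion is 1/24, so g^(4)(0) = 4! * (1/24) = 1.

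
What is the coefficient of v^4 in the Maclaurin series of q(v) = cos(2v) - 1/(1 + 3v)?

-241/3

Add the two expansions coefficient-wise.
q(0) = 0
q′(0) = 3
q′′(0) = -22
q′′′(0) = 162
q^(4)(0) = -1928
The Taylor polynomial is Σ q^(k)(0)/k! · v^k.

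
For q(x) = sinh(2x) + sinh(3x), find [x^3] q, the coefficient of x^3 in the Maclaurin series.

35/6

Expand each term separately and add.
q(0) = 0
q′(0) = 5
q′′(0) = 0
q′′′(0) = 35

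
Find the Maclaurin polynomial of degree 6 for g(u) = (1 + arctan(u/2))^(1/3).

Substitute the inner expansion into the outer series and collect powers.
g(0) = 1
g′(0) = 1/6
g′′(0) = -1/18
g′′′(0) = -1/27
g^(4)(0) = 4/81
g^(5)(0) = 32/243
g^(6)(0) = -833/2916
Then c_k = g^(k)(0)/k! gives each Taylor coefficient.

-833*u^6/2099520 + 4*u^5/3645 + u^4/486 - u^3/162 - u^2/36 + u/6 + 1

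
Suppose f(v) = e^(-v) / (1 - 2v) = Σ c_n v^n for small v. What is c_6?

27949/720

Take the Cauchy product of the two expansions.
f(0) = 1
f′(0) = 1
f′′(0) = 5
f′′′(0) = 29
f^(4)(0) = 233
f^(5)(0) = 2329
f^(6)(0) = 27949
So c_6 = f^(6)(0)/6! = 27949/720.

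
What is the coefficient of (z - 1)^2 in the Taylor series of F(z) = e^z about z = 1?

e/2

Differentiate repeatedly and evaluate at the center.
F(1) = e
F′(1) = e
F′′(1) = e
The Taylor polynomial is Σ F^(k)(1)/k! · (z - 1)^k.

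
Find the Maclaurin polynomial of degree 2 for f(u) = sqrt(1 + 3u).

Use the known series and substitute for the argument.
f(0) = 1
f′(0) = 3/2
f′′(0) = -9/4

-9*u^2/8 + 3*u/2 + 1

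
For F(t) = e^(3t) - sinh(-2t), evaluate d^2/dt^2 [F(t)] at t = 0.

9

Combine the two series term by term.
The coefficient of t^2 in the expansion is 9/2, so F′′(0) = 2! * (9/2) = 9.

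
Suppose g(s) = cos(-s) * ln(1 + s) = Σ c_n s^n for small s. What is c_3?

Take the Cauchy product of the two expansions.
[s^0] = 0;  [s^1] = 1;  [s^2] = -1/2;  [s^3] = -1/6.
So c_3 = g′′′(0)/3! = -1/6.

-1/6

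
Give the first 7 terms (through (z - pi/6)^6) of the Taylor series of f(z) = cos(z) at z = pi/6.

[(z - pi/6)^0] = sqrt(3)/2;  [(z - pi/6)^1] = -1/2;  [(z - pi/6)^2] = -sqrt(3)/4;  [(z - pi/6)^3] = 1/12;  [(z - pi/6)^4] = sqrt(3)/48;  [(z - pi/6)^5] = -1/240;  [(z - pi/6)^6] = -sqrt(3)/1440.

-sqrt(3)*(z - pi/6)^6/1440 - (z - pi/6)^5/240 + sqrt(3)*(z - pi/6)^4/48 + (z - pi/6)^3/12 - sqrt(3)*(z - pi/6)^2/4 - (z - pi/6)/2 + sqrt(3)/2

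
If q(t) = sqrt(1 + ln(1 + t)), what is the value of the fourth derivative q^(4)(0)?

-143/16

Substitute the inner expansion into the outer series and collect powers.
From the series, [t^4] q = -143/384; multiply by 4! = 24 to get -143/16.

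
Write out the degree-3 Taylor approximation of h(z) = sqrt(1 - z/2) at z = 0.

Differentiate repeatedly and evaluate at the center.
[z^0] = 1;  [z^1] = -1/4;  [z^2] = -1/32;  [z^3] = -1/128.

-z^3/128 - z^2/32 - z/4 + 1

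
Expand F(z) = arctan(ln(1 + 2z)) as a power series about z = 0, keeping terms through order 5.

Substitute the inner expansion into the outer series and collect powers.

-88*z^5/15 + 4*z^4 - 2*z^2 + 2*z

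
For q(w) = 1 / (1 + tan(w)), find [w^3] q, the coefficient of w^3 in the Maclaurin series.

-4/3

Write 1/(1+u) = 1 - u + u^2 - u^3 + ... and substitute the series for u.
So c_3 = q′′′(0)/3! = -4/3.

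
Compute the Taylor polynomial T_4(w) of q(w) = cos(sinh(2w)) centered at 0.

Substitute the inner expansion into the outer series and collect powers.
q(0) = 1
q′(0) = 0
q′′(0) = -4
q′′′(0) = 0
q^(4)(0) = -48

-2*w^4 - 2*w^2 + 1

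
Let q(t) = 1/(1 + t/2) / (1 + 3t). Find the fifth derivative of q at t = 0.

-139965/4

Take the Cauchy product of the two expansions.
The coefficient of t^5 in the expansion is -9331/32, so q^(5)(0) = 5! * (-9331/32) = -139965/4.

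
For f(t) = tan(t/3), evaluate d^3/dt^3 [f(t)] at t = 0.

2/27

Differentiate repeatedly and evaluate at the center.
The coefficient of t^3 in the expansion is 1/81, so f′′′(0) = 3! * (1/81) = 2/27.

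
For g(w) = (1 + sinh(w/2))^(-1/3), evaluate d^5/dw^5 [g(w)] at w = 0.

-6241/7776

Substitute the inner expansion into the outer series and collect powers.
From the series, [w^5] g = -6241/933120; multiply by 5! = 120 to get -6241/7776.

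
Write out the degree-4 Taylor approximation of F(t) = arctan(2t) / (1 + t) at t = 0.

2*t^4/3 - 2*t^3/3 - 2*t^2 + 2*t

Write out both Maclaurin series and multiply, keeping only the needed powers.
F(0) = 0
F′(0) = 2
F′′(0) = -4
F′′′(0) = -4
F^(4)(0) = 16
Dividing each by k! gives the coefficients c_0, ..., c_4.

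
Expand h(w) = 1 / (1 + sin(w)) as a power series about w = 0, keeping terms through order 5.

-61*w^5/120 + 2*w^4/3 - 5*w^3/6 + w^2 - w + 1

Write 1/(1+u) = 1 - u + u^2 - u^3 + ... and substitute the series for u.
h(0) = 1
h′(0) = -1
h′′(0) = 2
h′′′(0) = -5
h^(4)(0) = 16
h^(5)(0) = -61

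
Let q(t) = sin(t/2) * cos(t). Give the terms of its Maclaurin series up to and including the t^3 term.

-13*t^3/48 + t/2

Multiply the two series term by term and collect like powers.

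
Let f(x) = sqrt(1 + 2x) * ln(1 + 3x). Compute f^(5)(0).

Write out both Maclaurin series and multiply, keeping only the needed powers.
From the series, [x^5] f = 789/40; multiply by 5! = 120 to get 2367.

2367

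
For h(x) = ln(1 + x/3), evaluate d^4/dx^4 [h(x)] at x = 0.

The coefficient of x^4 in the expansion is -1/324, so h^(4)(0) = 4! * (-1/324) = -2/27.

-2/27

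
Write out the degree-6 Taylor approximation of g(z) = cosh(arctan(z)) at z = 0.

Compose series: expand the inner function first, then feed it into the outer expansion.
[z^0] = 1;  [z^1] = 0;  [z^2] = 1/2;  [z^3] = 0;  [z^4] = -7/24;  [z^5] = 0;  [z^6] = 29/144.

29*z^6/144 - 7*z^4/24 + z^2/2 + 1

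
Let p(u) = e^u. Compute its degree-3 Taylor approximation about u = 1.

e*(u - 1)^3/6 + e*(u - 1)^2/2 + e*(u - 1) + e

Differentiate repeatedly and evaluate at the center.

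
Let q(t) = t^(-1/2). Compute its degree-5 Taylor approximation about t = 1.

-63*(t - 1)^5/256 + 35*(t - 1)^4/128 - 5*(t - 1)^3/16 + 3*(t - 1)^2/8 - (t - 1)/2 + 1

q(1) = 1
q′(1) = -1/2
q′′(1) = 3/4
q′′′(1) = -15/8
q^(4)(1) = 105/16
q^(5)(1) = -945/32
Dividing each by k! gives the coefficients c_0, ..., c_5.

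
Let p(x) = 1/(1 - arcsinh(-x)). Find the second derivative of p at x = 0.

Compose series: expand the inner function first, then feed it into the outer expansion.
The coefficient of x^2 in the expansion is 1, so p′′(0) = 2! * (1) = 2.

2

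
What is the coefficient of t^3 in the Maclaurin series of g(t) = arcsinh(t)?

Compute the successive derivatives at the expansion point and divide by k!.
g(0) = 0
g′(0) = 1
g′′(0) = 0
g′′′(0) = -1
Then c_k = g^(k)(0)/k! gives each Taylor coefficient.

-1/6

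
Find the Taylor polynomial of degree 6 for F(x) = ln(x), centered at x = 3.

F(3) = ln(3)
F′(3) = 1/3
F′′(3) = -1/9
F′′′(3) = 2/27
F^(4)(3) = -2/27
F^(5)(3) = 8/81
F^(6)(3) = -40/243
Then c_k = F^(k)(3)/k! gives each Taylor coefficient.

-(x - 3)^6/4374 + (x - 3)^5/1215 - (x - 3)^4/324 + (x - 3)^3/81 - (x - 3)^2/18 + (x - 3)/3 + ln(3)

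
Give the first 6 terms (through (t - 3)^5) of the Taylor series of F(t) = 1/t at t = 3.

[(t - 3)^0] = 1/3;  [(t - 3)^1] = -1/9;  [(t - 3)^2] = 1/27;  [(t - 3)^3] = -1/81;  [(t - 3)^4] = 1/243;  [(t - 3)^5] = -1/729.

-(t - 3)^5/729 + (t - 3)^4/243 - (t - 3)^3/81 + (t - 3)^2/27 - (t - 3)/9 + 1/3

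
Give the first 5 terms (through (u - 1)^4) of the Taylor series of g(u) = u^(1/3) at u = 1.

Use the known series and substitute for the argument.
[(u - 1)^0] = 1;  [(u - 1)^1] = 1/3;  [(u - 1)^2] = -1/9;  [(u - 1)^3] = 5/81;  [(u - 1)^4] = -10/243.

-10*(u - 1)^4/243 + 5*(u - 1)^3/81 - (u - 1)^2/9 + (u - 1)/3 + 1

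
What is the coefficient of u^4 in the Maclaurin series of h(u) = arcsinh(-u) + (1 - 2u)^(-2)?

Add the two expansions coefficient-wise.

80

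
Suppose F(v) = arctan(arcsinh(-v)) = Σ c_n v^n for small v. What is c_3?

Substitute the inner expansion into the outer series and collect powers.
F(0) = 0
F′(0) = -1
F′′(0) = 0
F′′′(0) = 3

1/2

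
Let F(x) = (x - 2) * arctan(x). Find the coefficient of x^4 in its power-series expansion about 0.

Distribute the polynomial across the series and collect like powers.
F(0) = 0
F′(0) = -2
F′′(0) = 2
F′′′(0) = 4
F^(4)(0) = -8
The Taylor polynomial is Σ F^(k)(0)/k! · x^k.

-1/3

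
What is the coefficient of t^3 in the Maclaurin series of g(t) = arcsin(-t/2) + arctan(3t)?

Expand each term separately and add.

-433/48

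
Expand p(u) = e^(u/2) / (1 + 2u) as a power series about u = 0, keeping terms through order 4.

Expand each factor separately, then convolve coefficients.

1595*u^4/128 - 299*u^3/48 + 25*u^2/8 - 3*u/2 + 1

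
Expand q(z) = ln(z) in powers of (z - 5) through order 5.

(z - 5)^5/15625 - (z - 5)^4/2500 + (z - 5)^3/375 - (z - 5)^2/50 + (z - 5)/5 + ln(5)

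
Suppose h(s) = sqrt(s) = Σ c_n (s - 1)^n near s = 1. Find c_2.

-1/8

h(1) = 1
h′(1) = 1/2
h′′(1) = -1/4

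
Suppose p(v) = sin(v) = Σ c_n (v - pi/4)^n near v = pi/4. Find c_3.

-sqrt(2)/12

p(pi/4) = sqrt(2)/2
p′(pi/4) = sqrt(2)/2
p′′(pi/4) = -sqrt(2)/2
p′′′(pi/4) = -sqrt(2)/2
So c_3 = p′′′(pi/4)/3! = -sqrt(2)/12.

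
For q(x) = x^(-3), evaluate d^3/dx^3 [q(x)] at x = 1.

The coefficient of (x - 1)^3 in the expansion is -10, so q′′′(1) = 3! * (-10) = -60.

-60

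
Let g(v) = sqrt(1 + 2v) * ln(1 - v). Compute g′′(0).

Write out both Maclaurin series and multiply, keeping only the needed powers.
From the series, [v^2] g = -3/2; multiply by 2! = 2 to get -3.

-3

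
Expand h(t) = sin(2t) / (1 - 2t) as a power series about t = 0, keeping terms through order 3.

20*t^3/3 + 4*t^2 + 2*t

Expand each factor separately, then convolve coefficients.
h(0) = 0
h′(0) = 2
h′′(0) = 8
h′′′(0) = 40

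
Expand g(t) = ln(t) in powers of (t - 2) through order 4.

-(t - 2)^4/64 + (t - 2)^3/24 - (t - 2)^2/8 + (t - 2)/2 + ln(2)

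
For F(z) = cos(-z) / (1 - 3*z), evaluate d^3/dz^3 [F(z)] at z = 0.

153

Expand 1/(denominator) as a geometric series and multiply by the numerator's series.
From the series, [z^3] F = 51/2; multiply by 3! = 6 to get 153.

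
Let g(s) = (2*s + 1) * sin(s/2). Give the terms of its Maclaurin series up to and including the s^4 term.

-s^4/24 - s^3/48 + s^2 + s/2

Shift and add copies of the series according to the polynomial's terms.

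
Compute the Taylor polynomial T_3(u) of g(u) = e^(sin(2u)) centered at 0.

Substitute the inner expansion into the outer series and collect powers.

2*u^2 + 2*u + 1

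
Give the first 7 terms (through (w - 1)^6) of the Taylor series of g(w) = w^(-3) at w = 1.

28*(w - 1)^6 - 21*(w - 1)^5 + 15*(w - 1)^4 - 10*(w - 1)^3 + 6*(w - 1)^2 - 3*(w - 1) + 1

g(1) = 1
g′(1) = -3
g′′(1) = 12
g′′′(1) = -60
g^(4)(1) = 360
g^(5)(1) = -2520
g^(6)(1) = 20160
Then c_k = g^(k)(1)/k! gives each Taylor coefficient.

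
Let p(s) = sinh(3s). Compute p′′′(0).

Differentiate repeatedly and evaluate at the center.
From the series, [s^3] p = 9/2; multiply by 3! = 6 to get 27.

27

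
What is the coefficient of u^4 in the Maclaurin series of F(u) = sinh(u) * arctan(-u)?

Write out both Maclaurin series and multiply, keeping only the needed powers.
So c_4 = F^(4)(0)/4! = 1/6.

1/6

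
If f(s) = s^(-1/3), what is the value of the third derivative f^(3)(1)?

-28/27

Use the known series and substitute for the argument.
The coefficient of (s - 1)^3 in the expansion is -14/81, so f′′′(1) = 3! * (-14/81) = -28/27.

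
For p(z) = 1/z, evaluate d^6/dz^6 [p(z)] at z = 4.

Apply the Taylor formula c_k = f^(k)(a)/k!.
The coefficient of (z - 4)^6 in the expansion is 1/16384, so p^(6)(4) = 6! * (1/16384) = 45/1024.

45/1024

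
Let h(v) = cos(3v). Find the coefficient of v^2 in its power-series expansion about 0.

Apply the Taylor formula c_k = f^(k)(a)/k!.
[v^0] = 1;  [v^1] = 0;  [v^2] = -9/2.

-9/2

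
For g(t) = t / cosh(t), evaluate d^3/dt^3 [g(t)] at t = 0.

-3

Divide the numerator series by the denominator series (power-series long division).
The coefficient of t^3 in the expansion is -1/2, so g′′′(0) = 3! * (-1/2) = -3.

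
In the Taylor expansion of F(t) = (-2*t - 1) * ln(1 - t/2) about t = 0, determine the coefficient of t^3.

7/24

Shift and add copies of the series according to the polynomial's terms.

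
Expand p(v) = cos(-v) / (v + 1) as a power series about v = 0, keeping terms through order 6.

389*v^6/720 - 13*v^5/24 + 13*v^4/24 - v^3/2 + v^2/2 - v + 1

Multiply the numerator's expansion by the denominator's geometric series.
[v^0] = 1;  [v^1] = -1;  [v^2] = 1/2;  [v^3] = -1/2;  [v^4] = 13/24;  [v^5] = -13/24;  [v^6] = 389/720.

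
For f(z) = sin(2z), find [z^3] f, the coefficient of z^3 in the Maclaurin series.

f(0) = 0
f′(0) = 2
f′′(0) = 0
f′′′(0) = -8

-4/3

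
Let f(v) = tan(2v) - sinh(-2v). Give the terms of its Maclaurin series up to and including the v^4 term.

4*v^3 + 4*v

Expand each term separately and add.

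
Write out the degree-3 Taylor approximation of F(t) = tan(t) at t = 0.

Use the known series and substitute for the argument.
F(0) = 0
F′(0) = 1
F′′(0) = 0
F′′′(0) = 2

t^3/3 + t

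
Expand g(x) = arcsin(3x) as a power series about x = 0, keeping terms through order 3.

9*x^3/2 + 3*x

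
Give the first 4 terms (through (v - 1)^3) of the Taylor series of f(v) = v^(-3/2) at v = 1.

-35*(v - 1)^3/16 + 15*(v - 1)^2/8 - 3*(v - 1)/2 + 1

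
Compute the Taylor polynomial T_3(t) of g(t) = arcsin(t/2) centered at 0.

[t^0] = 0;  [t^1] = 1/2;  [t^2] = 0;  [t^3] = 1/48.

t^3/48 + t/2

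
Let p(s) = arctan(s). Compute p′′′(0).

Apply the Taylor formula c_k = f^(k)(a)/k!.
From the series, [s^3] p = -1/3; multiply by 3! = 6 to get -2.

-2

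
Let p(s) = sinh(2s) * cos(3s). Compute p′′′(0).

-46

Expand each factor separately, then convolve coefficients.
From the series, [s^3] p = -23/3; multiply by 3! = 6 to get -46.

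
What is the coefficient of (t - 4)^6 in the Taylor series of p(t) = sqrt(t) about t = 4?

-21/2097152

p(4) = 2
p′(4) = 1/4
p′′(4) = -1/32
p′′′(4) = 3/256
p^(4)(4) = -15/2048
p^(5)(4) = 105/16384
p^(6)(4) = -945/131072
So c_6 = p^(6)(4)/6! = -21/2097152.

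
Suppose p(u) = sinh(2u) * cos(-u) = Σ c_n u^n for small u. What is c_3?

Take the Cauchy product of the two expansions.

1/3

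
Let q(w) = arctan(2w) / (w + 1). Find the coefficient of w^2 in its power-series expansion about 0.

-2

Multiply the numerator's expansion by the denominator's geometric series.
[w^0] = 0;  [w^1] = 2;  [w^2] = -2.
So c_2 = q′′(0)/2! = -2.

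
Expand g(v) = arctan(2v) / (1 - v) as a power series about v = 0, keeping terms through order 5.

86*v^5/15 - 2*v^4/3 - 2*v^3/3 + 2*v^2 + 2*v

Multiply the two series term by term and collect like powers.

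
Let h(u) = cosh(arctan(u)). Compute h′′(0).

Plug the Maclaurin series of the inner function into that of the outer and collect terms.
The coefficient of u^2 in the expansion is 1/2, so h′′(0) = 2! * (1/2) = 1.

1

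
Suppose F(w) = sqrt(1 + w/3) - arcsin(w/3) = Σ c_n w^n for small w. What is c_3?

-5/1296

Expand each term separately and add.
F(0) = 1
F′(0) = -1/6
F′′(0) = -1/36
F′′′(0) = -5/216
So c_3 = F′′′(0)/3! = -5/1296.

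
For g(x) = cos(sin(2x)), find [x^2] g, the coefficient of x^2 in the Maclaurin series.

-2

Plug the Maclaurin series of the inner function into that of the outer and collect terms.
g(0) = 1
g′(0) = 0
g′′(0) = -4
Then c_k = g^(k)(0)/k! gives each Taylor coefficient.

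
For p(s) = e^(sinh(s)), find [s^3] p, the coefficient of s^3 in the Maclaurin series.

Substitute the inner expansion into the outer series and collect powers.
p(0) = 1
p′(0) = 1
p′′(0) = 1
p′′′(0) = 2

1/3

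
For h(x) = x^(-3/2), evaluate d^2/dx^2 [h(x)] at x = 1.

From the series, [(x - 1)^2] h = 15/8; multiply by 2! = 2 to get 15/4.

15/4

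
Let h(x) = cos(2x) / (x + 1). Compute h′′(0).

Multiply the numerator's expansion by the denominator's geometric series.
The coefficient of x^2 in the expansion is -1, so h′′(0) = 2! * (-1) = -2.

-2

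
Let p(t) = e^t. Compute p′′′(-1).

e^(-1)

The coefficient of (t + 1)^3 in the expansion is e^(-1)/6, so p′′′(-1) = 3! * (e^(-1)/6) = e^(-1).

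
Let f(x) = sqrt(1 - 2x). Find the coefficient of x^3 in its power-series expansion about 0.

Use the known series and substitute for the argument.
f(0) = 1
f′(0) = -1
f′′(0) = -1
f′′′(0) = -3

-1/2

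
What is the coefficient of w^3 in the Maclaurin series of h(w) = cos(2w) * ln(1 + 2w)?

Write out both Maclaurin series and multiply, keeping only the needed powers.
h(0) = 0
h′(0) = 2
h′′(0) = -4
h′′′(0) = -8

-4/3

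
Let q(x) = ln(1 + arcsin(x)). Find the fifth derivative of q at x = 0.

Compose series: expand the inner function first, then feed it into the outer expansion.
The coefficient of x^5 in the expansion is 53/120, so q^(5)(0) = 5! * (53/120) = 53.

53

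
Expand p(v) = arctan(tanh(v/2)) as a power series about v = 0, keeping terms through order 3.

-v^3/12 + v/2

Substitute the inner expansion into the outer series and collect powers.
[v^0] = 0;  [v^1] = 1/2;  [v^2] = 0;  [v^3] = -1/12.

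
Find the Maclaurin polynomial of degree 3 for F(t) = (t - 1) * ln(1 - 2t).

2*t^3/3 + 2*t

Distribute the polynomial across the series and collect like powers.
F(0) = 0
F′(0) = 2
F′′(0) = 0
F′′′(0) = 4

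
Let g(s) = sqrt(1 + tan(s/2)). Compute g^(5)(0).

601/1024

Let u equal the inner series; expand the outer function in u and truncate.
The coefficient of s^5 in the expansion is 601/122880, so g^(5)(0) = 5! * (601/122880) = 601/1024.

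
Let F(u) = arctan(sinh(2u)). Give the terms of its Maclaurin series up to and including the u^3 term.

Compose series: expand the inner function first, then feed it into the outer expansion.
F(0) = 0
F′(0) = 2
F′′(0) = 0
F′′′(0) = -8

-4*u^3/3 + 2*u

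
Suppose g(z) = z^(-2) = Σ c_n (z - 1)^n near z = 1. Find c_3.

g(1) = 1
g′(1) = -2
g′′(1) = 6
g′′′(1) = -24
So c_3 = g′′′(1)/3! = -4.

-4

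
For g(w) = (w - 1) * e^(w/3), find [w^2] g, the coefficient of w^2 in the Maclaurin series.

Multiply each power in the prefactor through the base expansion.
g(0) = -1
g′(0) = 2/3
g′′(0) = 5/9
So c_2 = g′′(0)/2! = 5/18.

5/18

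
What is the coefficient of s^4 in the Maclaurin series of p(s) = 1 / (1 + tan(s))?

Use the geometric series for the reciprocal, then substitute.

5/3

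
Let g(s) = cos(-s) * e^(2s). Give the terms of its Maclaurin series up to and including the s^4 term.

Take the Cauchy product of the two expansions.
g(0) = 1
g′(0) = 2
g′′(0) = 3
g′′′(0) = 2
g^(4)(0) = -7

-7*s^4/24 + s^3/3 + 3*s^2/2 + 2*s + 1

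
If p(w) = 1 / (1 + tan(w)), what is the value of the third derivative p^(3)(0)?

Expand as Σ (-1)^k u^k with u equal to the inner function's series.
The coefficient of w^3 in the expansion is -4/3, so p′′′(0) = 3! * (-4/3) = -8.

-8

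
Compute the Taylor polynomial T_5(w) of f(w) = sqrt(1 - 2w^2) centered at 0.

-w^4/2 - w^2 + 1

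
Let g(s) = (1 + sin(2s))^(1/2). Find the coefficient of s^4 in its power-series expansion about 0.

Substitute the inner expansion into the outer series and collect powers.
[s^0] = 1;  [s^1] = 1;  [s^2] = -1/2;  [s^3] = -1/6;  [s^4] = 1/24.
So c_4 = g^(4)(0)/4! = 1/24.

1/24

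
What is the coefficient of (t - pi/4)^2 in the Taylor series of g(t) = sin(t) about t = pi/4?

Use the known series and substitute for the argument.

-sqrt(2)/4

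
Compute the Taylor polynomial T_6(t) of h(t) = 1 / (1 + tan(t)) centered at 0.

Use the geometric series for the reciprocal, then substitute.

122*t^6/45 - 32*t^5/15 + 5*t^4/3 - 4*t^3/3 + t^2 - t + 1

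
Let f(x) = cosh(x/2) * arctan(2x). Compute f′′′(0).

Take the Cauchy product of the two expansions.
From the series, [x^3] f = -29/12; multiply by 3! = 6 to get -29/2.

-29/2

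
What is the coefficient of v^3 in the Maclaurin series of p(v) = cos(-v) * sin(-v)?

2/3

Take the Cauchy product of the two expansions.
So c_3 = p′′′(0)/3! = 2/3.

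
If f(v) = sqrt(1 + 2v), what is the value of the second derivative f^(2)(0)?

The coefficient of v^2 in the expansion is -1/2, so f′′(0) = 2! * (-1/2) = -1.

-1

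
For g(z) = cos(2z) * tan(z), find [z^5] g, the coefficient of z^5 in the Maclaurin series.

Write out both Maclaurin series and multiply, keeping only the needed powers.
g(0) = 0
g′(0) = 1
g′′(0) = 0
g′′′(0) = -10
g^(4)(0) = 0
g^(5)(0) = 16
Dividing each by k! gives the coefficients c_0, ..., c_5.

2/15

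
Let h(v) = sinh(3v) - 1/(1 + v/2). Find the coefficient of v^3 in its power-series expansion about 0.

Combine the two series term by term.
h(0) = -1
h′(0) = 7/2
h′′(0) = -1/2
h′′′(0) = 111/4
Then c_k = h^(k)(0)/k! gives each Taylor coefficient.

37/8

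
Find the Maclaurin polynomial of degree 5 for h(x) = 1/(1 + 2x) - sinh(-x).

Expand each term separately and add.
h(0) = 1
h′(0) = -1
h′′(0) = 8
h′′′(0) = -47
h^(4)(0) = 384
h^(5)(0) = -3839

-3839*x^5/120 + 16*x^4 - 47*x^3/6 + 4*x^2 - x + 1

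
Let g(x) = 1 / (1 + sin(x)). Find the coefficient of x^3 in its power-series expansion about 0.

Expand as Σ (-1)^k u^k with u equal to the inner function's series.

-5/6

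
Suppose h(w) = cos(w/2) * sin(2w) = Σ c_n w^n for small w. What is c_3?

-19/12

Take the Cauchy product of the two expansions.
h(0) = 0
h′(0) = 2
h′′(0) = 0
h′′′(0) = -19/2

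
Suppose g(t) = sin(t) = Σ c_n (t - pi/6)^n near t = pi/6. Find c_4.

Use the known series and substitute for the argument.
g(pi/6) = 1/2
g′(pi/6) = sqrt(3)/2
g′′(pi/6) = -1/2
g′′′(pi/6) = -sqrt(3)/2
g^(4)(pi/6) = 1/2
Then c_k = g^(k)(pi/6)/k! gives each Taylor coefficient.

1/48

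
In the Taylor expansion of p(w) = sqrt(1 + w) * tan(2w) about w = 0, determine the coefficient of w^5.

3701/960

Write out both Maclaurin series and multiply, keeping only the needed powers.
p(0) = 0
p′(0) = 2
p′′(0) = 2
p′′′(0) = 29/2
p^(4)(0) = 35
p^(5)(0) = 3701/8
So c_5 = p^(5)(0)/5! = 3701/960.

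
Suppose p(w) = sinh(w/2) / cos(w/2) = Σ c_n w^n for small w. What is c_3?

1/12

Write the quotient as an unknown series and match coefficients against numerator = denominator · series.
p(0) = 0
p′(0) = 1/2
p′′(0) = 0
p′′′(0) = 1/2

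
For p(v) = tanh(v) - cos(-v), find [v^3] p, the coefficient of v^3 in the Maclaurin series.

Add the two expansions coefficient-wise.
[v^0] = -1;  [v^1] = 1;  [v^2] = 1/2;  [v^3] = -1/3.

-1/3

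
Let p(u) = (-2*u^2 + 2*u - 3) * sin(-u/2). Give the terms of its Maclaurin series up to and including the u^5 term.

Multiply each power in the prefactor through the base expansion.
p(0) = 0
p′(0) = 3/2
p′′(0) = -2
p′′′(0) = 45/8
p^(4)(0) = 1
p^(5)(0) = -157/32

-157*u^5/3840 + u^4/24 + 15*u^3/16 - u^2 + 3*u/2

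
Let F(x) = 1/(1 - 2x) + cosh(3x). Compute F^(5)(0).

3840

Combine the two series term by term.
The coefficient of x^5 in the expansion is 32, so F^(5)(0) = 5! * (32) = 3840.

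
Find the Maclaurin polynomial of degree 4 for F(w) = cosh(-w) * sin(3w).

Expand each factor separately, then convolve coefficients.
[w^0] = 0;  [w^1] = 3;  [w^2] = 0;  [w^3] = -3;  [w^4] = 0.

-3*w^3 + 3*w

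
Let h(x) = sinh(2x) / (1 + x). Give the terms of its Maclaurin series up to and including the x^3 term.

10*x^3/3 - 2*x^2 + 2*x

Write out both Maclaurin series and multiply, keeping only the needed powers.
h(0) = 0
h′(0) = 2
h′′(0) = -4
h′′′(0) = 20
The Taylor polynomial is Σ h^(k)(0)/k! · x^k.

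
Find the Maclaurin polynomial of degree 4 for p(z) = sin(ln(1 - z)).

-z^3/6 - z^2/2 - z

Substitute the inner expansion into the outer series and collect powers.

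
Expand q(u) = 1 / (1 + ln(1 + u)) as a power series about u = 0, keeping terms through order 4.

11*u^4/3 - 7*u^3/3 + 3*u^2/2 - u + 1

Write 1/(1+u) = 1 - u + u^2 - u^3 + ... and substitute the series for u.
q(0) = 1
q′(0) = -1
q′′(0) = 3
q′′′(0) = -14
q^(4)(0) = 88
The Taylor polynomial is Σ q^(k)(0)/k! · u^k.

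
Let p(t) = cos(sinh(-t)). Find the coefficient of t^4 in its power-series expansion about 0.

-1/8

Substitute the inner expansion into the outer series and collect powers.
p(0) = 1
p′(0) = 0
p′′(0) = -1
p′′′(0) = 0
p^(4)(0) = -3
So c_4 = p^(4)(0)/4! = -1/8.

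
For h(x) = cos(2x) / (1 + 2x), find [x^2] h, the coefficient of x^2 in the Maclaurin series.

2

Multiply the two series term by term and collect like powers.
[x^0] = 1;  [x^1] = -2;  [x^2] = 2.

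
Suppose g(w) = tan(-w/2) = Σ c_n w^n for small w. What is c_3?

[w^0] = 0;  [w^1] = -1/2;  [w^2] = 0;  [w^3] = -1/24.
So c_3 = g′′′(0)/3! = -1/24.

-1/24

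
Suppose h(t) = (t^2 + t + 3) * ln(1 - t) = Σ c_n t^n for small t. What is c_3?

-5/2

Multiply each power in the prefactor through the base expansion.
h(0) = 0
h′(0) = -3
h′′(0) = -5
h′′′(0) = -15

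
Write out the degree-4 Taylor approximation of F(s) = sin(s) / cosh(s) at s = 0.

Invert the denominator's series and multiply.
F(0) = 0
F′(0) = 1
F′′(0) = 0
F′′′(0) = -4
F^(4)(0) = 0
The Taylor polynomial is Σ F^(k)(0)/k! · s^k.

-2*s^3/3 + s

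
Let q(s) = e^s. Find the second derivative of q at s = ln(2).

From the series, [(s - ln(2))^2] q = 1; multiply by 2! = 2 to get 2.

2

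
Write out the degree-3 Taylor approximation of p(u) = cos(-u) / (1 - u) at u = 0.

Write out both Maclaurin series and multiply, keeping only the needed powers.
p(0) = 1
p′(0) = 1
p′′(0) = 1
p′′′(0) = 3

u^3/2 + u^2/2 + u + 1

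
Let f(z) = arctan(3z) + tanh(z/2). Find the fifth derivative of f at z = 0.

11665/2

Combine the two series term by term.
The coefficient of z^5 in the expansion is 2333/48, so f^(5)(0) = 5! * (2333/48) = 11665/2.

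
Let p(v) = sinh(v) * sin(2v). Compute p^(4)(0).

-24

Take the Cauchy product of the two expansions.
From the series, [v^4] p = -1; multiply by 4! = 24 to get -24.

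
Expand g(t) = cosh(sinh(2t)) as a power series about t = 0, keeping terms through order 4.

Let u equal the inner series; expand the outer function in u and truncate.
[t^0] = 1;  [t^1] = 0;  [t^2] = 2;  [t^3] = 0;  [t^4] = 10/3.

10*t^4/3 + 2*t^2 + 1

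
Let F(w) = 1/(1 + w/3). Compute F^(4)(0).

8/27

The coefficient of w^4 in the expansion is 1/81, so F^(4)(0) = 4! * (1/81) = 8/27.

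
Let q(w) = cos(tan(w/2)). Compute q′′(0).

-1/4

Compose series: expand the inner function first, then feed it into the outer expansion.
The coefficient of w^2 in the expansion is -1/8, so q′′(0) = 2! * (-1/8) = -1/4.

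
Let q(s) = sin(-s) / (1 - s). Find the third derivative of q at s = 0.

-5

Use 1/(1 - r) = Σ r^k on the denominator, then take the Cauchy product.
From the series, [s^3] q = -5/6; multiply by 3! = 6 to get -5.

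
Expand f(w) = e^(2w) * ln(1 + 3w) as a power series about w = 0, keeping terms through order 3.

Multiply the two series term by term and collect like powers.
f(0) = 0
f′(0) = 3
f′′(0) = 3
f′′′(0) = 36
Then c_k = f^(k)(0)/k! gives each Taylor coefficient.

6*w^3 + 3*w^2/2 + 3*w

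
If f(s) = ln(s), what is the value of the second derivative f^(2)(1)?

The coefficient of (s - 1)^2 in the expansion is -1/2, so f′′(1) = 2! * (-1/2) = -1.

-1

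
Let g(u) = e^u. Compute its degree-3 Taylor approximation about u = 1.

e*(u - 1)^3/6 + e*(u - 1)^2/2 + e*(u - 1) + e

Compute the successive derivatives at the expansion point and divide by k!.
g(1) = e
g′(1) = e
g′′(1) = e
g′′′(1) = e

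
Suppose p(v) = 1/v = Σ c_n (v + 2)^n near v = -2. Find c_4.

Apply the Taylor formula c_k = f^(k)(a)/k!.
p(-2) = -1/2
p′(-2) = -1/4
p′′(-2) = -1/4
p′′′(-2) = -3/8
p^(4)(-2) = -3/4
So c_4 = p^(4)(-2)/4! = -1/32.

-1/32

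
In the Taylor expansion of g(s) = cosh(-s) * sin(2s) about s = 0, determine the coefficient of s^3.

Take the Cauchy product of the two expansions.
g(0) = 0
g′(0) = 2
g′′(0) = 0
g′′′(0) = -2
So c_3 = g′′′(0)/3! = -1/3.

-1/3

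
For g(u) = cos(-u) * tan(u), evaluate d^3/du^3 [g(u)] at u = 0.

Write out both Maclaurin series and multiply, keeping only the needed powers.
The coefficient of u^3 in the expansion is -1/6, so g′′′(0) = 3! * (-1/6) = -1.

-1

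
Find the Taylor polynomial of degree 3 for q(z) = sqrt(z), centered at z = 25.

(z - 25)^3/50000 - (z - 25)^2/1000 + (z - 25)/10 + 5

[(z - 25)^0] = 5;  [(z - 25)^1] = 1/10;  [(z - 25)^2] = -1/1000;  [(z - 25)^3] = 1/50000.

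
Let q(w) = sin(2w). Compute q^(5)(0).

The coefficient of w^5 in the expansion is 4/15, so q^(5)(0) = 5! * (4/15) = 32.

32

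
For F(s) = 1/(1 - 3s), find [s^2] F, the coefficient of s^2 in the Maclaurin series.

9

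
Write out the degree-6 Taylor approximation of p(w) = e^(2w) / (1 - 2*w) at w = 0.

7828*w^6/45 + 1304*w^5/15 + 130*w^4/3 + 64*w^3/3 + 10*w^2 + 4*w + 1

Expand 1/(denominator) as a geometric series and multiply by the numerator's series.
[w^0] = 1;  [w^1] = 4;  [w^2] = 10;  [w^3] = 64/3;  [w^4] = 130/3;  [w^5] = 1304/15;  [w^6] = 7828/45.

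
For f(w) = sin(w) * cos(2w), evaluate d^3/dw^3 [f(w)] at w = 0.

Expand each factor separately, then convolve coefficients.
The coefficient of w^3 in the expansion is -13/6, so f′′′(0) = 3! * (-13/6) = -13.

-13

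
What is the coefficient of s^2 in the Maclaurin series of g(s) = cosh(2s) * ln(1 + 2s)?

-2

Multiply the two series term by term and collect like powers.
g(0) = 0
g′(0) = 2
g′′(0) = -4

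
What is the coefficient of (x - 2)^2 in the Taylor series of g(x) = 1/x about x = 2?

1/8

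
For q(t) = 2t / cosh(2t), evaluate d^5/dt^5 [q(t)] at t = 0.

Divide the numerator series by the denominator series (power-series long division).
The coefficient of t^5 in the expansion is 20/3, so q^(5)(0) = 5! * (20/3) = 800.

800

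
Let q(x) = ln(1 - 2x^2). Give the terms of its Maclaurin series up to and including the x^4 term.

-2*x^4 - 2*x^2

Compute the successive derivatives at the expansion point and divide by k!.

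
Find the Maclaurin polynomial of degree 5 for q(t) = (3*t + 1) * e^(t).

2*t^5/15 + 13*t^4/24 + 5*t^3/3 + 7*t^2/2 + 4*t + 1

Distribute the polynomial across the series and collect like powers.
q(0) = 1
q′(0) = 4
q′′(0) = 7
q′′′(0) = 10
q^(4)(0) = 13
q^(5)(0) = 16
Then c_k = q^(k)(0)/k! gives each Taylor coefficient.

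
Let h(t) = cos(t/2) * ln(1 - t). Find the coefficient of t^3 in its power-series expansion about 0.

Multiply the two series term by term and collect like powers.

-5/24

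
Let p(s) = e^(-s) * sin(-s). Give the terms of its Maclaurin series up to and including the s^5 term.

Write out both Maclaurin series and multiply, keeping only the needed powers.
p(0) = 0
p′(0) = -1
p′′(0) = 2
p′′′(0) = -2
p^(4)(0) = 0
p^(5)(0) = 4
Then c_k = p^(k)(0)/k! gives each Taylor coefficient.

s^5/30 - s^3/3 + s^2 - s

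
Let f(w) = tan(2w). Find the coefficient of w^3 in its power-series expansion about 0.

f(0) = 0
f′(0) = 2
f′′(0) = 0
f′′′(0) = 16
So c_3 = f′′′(0)/3! = 8/3.

8/3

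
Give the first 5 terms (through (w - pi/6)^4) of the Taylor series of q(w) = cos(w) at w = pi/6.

q(pi/6) = sqrt(3)/2
q′(pi/6) = -1/2
q′′(pi/6) = -sqrt(3)/2
q′′′(pi/6) = 1/2
q^(4)(pi/6) = sqrt(3)/2

sqrt(3)*(w - pi/6)^4/48 + (w - pi/6)^3/12 - sqrt(3)*(w - pi/6)^2/4 - (w - pi/6)/2 + sqrt(3)/2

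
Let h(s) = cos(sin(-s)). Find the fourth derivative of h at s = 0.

Compose series: expand the inner function first, then feed it into the outer expansion.
The coefficient of s^4 in the expansion is 5/24, so h^(4)(0) = 4! * (5/24) = 5.

5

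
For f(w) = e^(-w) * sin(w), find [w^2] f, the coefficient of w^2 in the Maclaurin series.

-1

Take the Cauchy product of the two expansions.
f(0) = 0
f′(0) = 1
f′′(0) = -2
The Taylor polynomial is Σ f^(k)(0)/k! · w^k.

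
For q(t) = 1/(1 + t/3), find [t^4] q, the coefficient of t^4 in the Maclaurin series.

1/81

[t^0] = 1;  [t^1] = -1/3;  [t^2] = 1/9;  [t^3] = -1/27;  [t^4] = 1/81.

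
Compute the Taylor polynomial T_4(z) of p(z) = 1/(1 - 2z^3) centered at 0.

p(0) = 1
p′(0) = 0
p′′(0) = 0
p′′′(0) = 12
p^(4)(0) = 0
Then c_k = p^(k)(0)/k! gives each Taylor coefficient.

2*z^3 + 1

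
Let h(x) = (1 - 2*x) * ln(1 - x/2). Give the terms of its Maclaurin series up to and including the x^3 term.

5*x^3/24 + 7*x^2/8 - x/2

Shift and add copies of the series according to the polynomial's terms.
h(0) = 0
h′(0) = -1/2
h′′(0) = 7/4
h′′′(0) = 5/4
Dividing each by k! gives the coefficients c_0, ..., c_3.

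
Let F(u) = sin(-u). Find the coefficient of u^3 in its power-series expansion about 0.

1/6

[u^0] = 0;  [u^1] = -1;  [u^2] = 0;  [u^3] = 1/6.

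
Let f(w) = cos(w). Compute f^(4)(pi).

From the series, [(w - pi)^4] f = -1/24; multiply by 4! = 24 to get -1.

-1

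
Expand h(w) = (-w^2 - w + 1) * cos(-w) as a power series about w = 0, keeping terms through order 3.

w^3/2 - 3*w^2/2 - w + 1

Multiply each power in the prefactor through the base expansion.
h(0) = 1
h′(0) = -1
h′′(0) = -3
h′′′(0) = 3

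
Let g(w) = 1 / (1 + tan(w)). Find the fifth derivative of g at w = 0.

Expand as Σ (-1)^k u^k with u equal to the inner function's series.
The coefficient of w^5 in the expansion is -32/15, so g^(5)(0) = 5! * (-32/15) = -256.

-256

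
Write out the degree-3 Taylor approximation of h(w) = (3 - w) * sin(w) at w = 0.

Distribute the polynomial across the series and collect like powers.
[w^0] = 0;  [w^1] = 3;  [w^2] = -1;  [w^3] = -1/2.

-w^3/2 - w^2 + 3*w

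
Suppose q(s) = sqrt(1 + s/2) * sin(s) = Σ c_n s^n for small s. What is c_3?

-19/96

Take the Cauchy product of the two expansions.
So c_3 = q′′′(0)/3! = -19/96.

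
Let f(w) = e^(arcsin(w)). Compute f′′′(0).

2

Plug the Maclaurin series of the inner function into that of the outer and collect terms.
The coefficient of w^3 in the expansion is 1/3, so f′′′(0) = 3! * (1/3) = 2.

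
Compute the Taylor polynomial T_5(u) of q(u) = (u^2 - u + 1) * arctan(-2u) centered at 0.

Shift and add copies of the series according to the polynomial's terms.
[u^0] = 0;  [u^1] = -2;  [u^2] = 2;  [u^3] = 2/3;  [u^4] = -8/3;  [u^5] = -56/15.

-56*u^5/15 - 8*u^4/3 + 2*u^3/3 + 2*u^2 - 2*u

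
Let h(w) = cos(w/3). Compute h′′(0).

From the series, [w^2] h = -1/18; multiply by 2! = 2 to get -1/9.

-1/9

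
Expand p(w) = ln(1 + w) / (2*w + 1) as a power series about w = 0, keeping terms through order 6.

Use 1/(1 - r) = Σ r^k on the denominator, then take the Cauchy product.
p(0) = 0
p′(0) = 1
p′′(0) = -5
p′′′(0) = 32
p^(4)(0) = -262
p^(5)(0) = 2644
p^(6)(0) = -31848

-1327*w^6/30 + 661*w^5/30 - 131*w^4/12 + 16*w^3/3 - 5*w^2/2 + w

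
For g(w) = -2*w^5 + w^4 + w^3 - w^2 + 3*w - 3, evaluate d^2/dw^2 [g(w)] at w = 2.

Apply the Taylor formula c_k = f^(k)(a)/k!.
The coefficient of (w - 2)^2 in the expansion is -131, so g′′(2) = 2! * (-131) = -262.

-262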